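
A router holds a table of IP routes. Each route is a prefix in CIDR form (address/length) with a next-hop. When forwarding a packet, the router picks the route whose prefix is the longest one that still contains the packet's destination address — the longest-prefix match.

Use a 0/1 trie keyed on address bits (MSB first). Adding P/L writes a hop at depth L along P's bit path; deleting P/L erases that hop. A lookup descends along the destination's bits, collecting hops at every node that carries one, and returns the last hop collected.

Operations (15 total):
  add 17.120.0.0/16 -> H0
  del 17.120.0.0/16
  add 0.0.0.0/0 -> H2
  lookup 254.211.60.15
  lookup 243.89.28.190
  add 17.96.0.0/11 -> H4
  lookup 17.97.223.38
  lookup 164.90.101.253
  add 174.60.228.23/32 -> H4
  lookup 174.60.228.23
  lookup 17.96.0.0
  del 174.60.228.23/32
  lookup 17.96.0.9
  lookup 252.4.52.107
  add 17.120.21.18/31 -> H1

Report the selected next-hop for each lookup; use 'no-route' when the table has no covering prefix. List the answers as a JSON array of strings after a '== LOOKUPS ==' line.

Process each operation:
  + 17.120.0.0/16 (H0) depth=16
  del 17.120.0.0/16 (clear depth 16)
  + 0.0.0.0/0 (H2) depth=0
  lookup 254.211.60.15: bits ε walk d0:H2 -> H2
  lookup 243.89.28.190: bits ε walk d0:H2 -> H2
  + 17.96.0.0/11 (H4) depth=11
  lookup 17.97.223.38: bits 00010001011 walk d0:H2→d1:-→d2:-→d3:-→d4:-→d5:-→d6:-→d7:-→d8:-→d9:-→d10:-→d11:H4 -> H4
  lookup 164.90.101.253: bits ε walk d0:H2 -> H2
  + 174.60.228.23/32 (H4) depth=32
  lookup 174.60.228.23: bits 10101110001111001110010000010111 walk d0:H2→d1:-→d2:-→d3:-→d4:-→d5:-→d6:-→d7:-→d8:-→d9:-→d10:-→d11:-→d12:-→d13:-→d14:-→d15:-→d16:-→d17:-→d18:-→d19:-→d20:-→d21:-→d22:-→d23:-→d24:-→d25:-→d26:-→d27:-→d28:-→d29:-→d30:-→d31:-→d32:H4 -> H4
  lookup 17.96.0.0: bits 00010001011 walk d0:H2→d1:-→d2:-→d3:-→d4:-→d5:-→d6:-→d7:-→d8:-→d9:-→d10:-→d11:H4 -> H4
  del 174.60.228.23/32 (clear depth 32)
  lookup 17.96.0.9: bits 00010001011 walk d0:H2→d1:-→d2:-→d3:-→d4:-→d5:-→d6:-→d7:-→d8:-→d9:-→d10:-→d11:H4 -> H4
  lookup 252.4.52.107: bits 1 walk d0:H2→d1:- -> H2
  + 17.120.21.18/31 (H1) depth=31

== LOOKUPS ==
["H2","H2","H4","H2","H4","H4","H4","H2"]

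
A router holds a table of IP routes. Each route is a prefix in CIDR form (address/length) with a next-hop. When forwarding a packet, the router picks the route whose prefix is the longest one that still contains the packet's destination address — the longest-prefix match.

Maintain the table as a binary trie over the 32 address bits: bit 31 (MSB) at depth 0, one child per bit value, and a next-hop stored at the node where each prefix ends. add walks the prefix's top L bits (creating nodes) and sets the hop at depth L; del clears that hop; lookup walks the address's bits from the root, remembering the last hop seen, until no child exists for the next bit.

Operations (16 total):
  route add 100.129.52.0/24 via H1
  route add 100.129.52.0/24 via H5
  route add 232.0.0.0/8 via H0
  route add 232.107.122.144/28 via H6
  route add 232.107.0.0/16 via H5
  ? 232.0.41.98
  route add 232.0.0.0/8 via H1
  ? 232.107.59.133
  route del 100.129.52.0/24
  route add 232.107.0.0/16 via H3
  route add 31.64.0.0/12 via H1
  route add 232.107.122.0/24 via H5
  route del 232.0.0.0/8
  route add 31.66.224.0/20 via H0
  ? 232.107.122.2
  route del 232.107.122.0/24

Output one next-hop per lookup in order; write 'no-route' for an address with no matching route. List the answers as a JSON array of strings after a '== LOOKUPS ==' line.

Trace:
  + 100.129.52.0/24 (H1) depth=24
  + 100.129.52.0/24 (H5) depth=24
  + 232.0.0.0/8 (H0) depth=8
  + 232.107.122.144/28 (H6) depth=28
  + 232.107.0.0/16 (H5) depth=16
  ? 232.0.41.98  path d0:-→d1:-→d2:-→d3:-→d4:-→d5:-→d6:-→d7:-→d8:H0→d9:-  best=H0
  + 232.0.0.0/8 (H1) depth=8
  ? 232.107.59.133  path d0:-→d1:-→d2:-→d3:-→d4:-→d5:-→d6:-→d7:-→d8:H1→d9:-→d10:-→d11:-→d12:-→d13:-→d14:-→d15:-→d16:H5→d17:-  best=H5
  del 100.129.52.0/24 (clear depth 24)
  + 232.107.0.0/16 (H3) depth=16
  + 31.64.0.0/12 (H1) depth=12
  + 232.107.122.0/24 (H5) depth=24
  del 232.0.0.0/8 (clear depth 8)
  + 31.66.224.0/20 (H0) depth=20
  ? 232.107.122.2  path d0:-→d1:-→d2:-→d3:-→d4:-→d5:-→d6:-→d7:-→d8:-→d9:-→d10:-→d11:-→d12:-→d13:-→d14:-→d15:-→d16:H3→d17:-→d18:-→d19:-→d20:-→d21:-→d22:-→d23:-→d24:H5  best=H5
  del 232.107.122.0/24 (clear depth 24)

== LOOKUPS ==
["H0","H5","H5"]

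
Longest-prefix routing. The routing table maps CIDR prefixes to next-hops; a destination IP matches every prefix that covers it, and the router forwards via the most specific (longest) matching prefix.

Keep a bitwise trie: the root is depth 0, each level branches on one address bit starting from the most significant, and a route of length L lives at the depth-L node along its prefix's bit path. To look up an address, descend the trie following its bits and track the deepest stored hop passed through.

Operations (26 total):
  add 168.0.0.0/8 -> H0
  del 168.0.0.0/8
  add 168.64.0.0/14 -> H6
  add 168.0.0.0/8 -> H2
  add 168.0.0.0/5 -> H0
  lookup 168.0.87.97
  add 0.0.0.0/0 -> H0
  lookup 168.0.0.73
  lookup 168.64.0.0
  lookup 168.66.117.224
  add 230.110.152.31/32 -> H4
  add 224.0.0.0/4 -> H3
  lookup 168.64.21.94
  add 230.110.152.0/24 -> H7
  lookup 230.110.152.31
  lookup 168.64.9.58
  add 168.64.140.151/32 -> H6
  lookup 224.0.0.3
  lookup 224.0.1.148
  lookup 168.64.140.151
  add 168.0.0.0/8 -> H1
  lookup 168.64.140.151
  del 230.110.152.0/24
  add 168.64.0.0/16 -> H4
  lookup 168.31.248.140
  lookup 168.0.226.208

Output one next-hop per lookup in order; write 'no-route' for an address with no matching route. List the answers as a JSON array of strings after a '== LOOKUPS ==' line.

Process each operation:
  add 168.0.0.0/8 -> H0 at depth 8
  - 168.0.0.0/8 clear@8
  add 168.64.0.0/14 -> H6 at depth 14
  add 168.0.0.0/8 -> H2 at depth 8
  add 168.0.0.0/5 -> H0 at depth 5
  Q 168.0.87.97: descend 101010000 ; hops seen [H0,H2] ; pick H2
  add 0.0.0.0/0 -> H0 at depth 0
  Q 168.0.0.73: descend 101010000 ; hops seen [H0,H0,H2] ; pick H2
  Q 168.64.0.0: descend 10101000010000 ; hops seen [H0,H0,H2,H6] ; pick H6
  Q 168.66.117.224: descend 10101000010000 ; hops seen [H0,H0,H2,H6] ; pick H6
  add 230.110.152.31/32 -> H4 at depth 32
  add 224.0.0.0/4 -> H3 at depth 4
  Q 168.64.21.94: descend 10101000010000 ; hops seen [H0,H0,H2,H6] ; pick H6
  add 230.110.152.0/24 -> H7 at depth 24
  Q 230.110.152.31: descend 11100110011011101001100000011111 ; hops seen [H0,H3,H7,H4] ; pick H4
  Q 168.64.9.58: descend 10101000010000 ; hops seen [H0,H0,H2,H6] ; pick H6
  add 168.64.140.151/32 -> H6 at depth 32
  Q 224.0.0.3: descend 11100 ; hops seen [H0,H3] ; pick H3
  Q 224.0.1.148: descend 11100 ; hops seen [H0,H3] ; pick H3
  Q 168.64.140.151: descend 10101000010000001000110010010111 ; hops seen [H0,H0,H2,H6,H6] ; pick H6
  add 168.0.0.0/8 -> H1 at depth 8
  Q 168.64.140.151: descend 10101000010000001000110010010111 ; hops seen [H0,H0,H1,H6,H6] ; pick H6
  - 230.110.152.0/24 clear@24
  add 168.64.0.0/16 -> H4 at depth 16
  Q 168.31.248.140: descend 101010000 ; hops seen [H0,H0,H1] ; pick H1
  Q 168.0.226.208: descend 101010000 ; hops seen [H0,H0,H1] ; pick H1

== LOOKUPS ==
["H2","H2","H6","H6","H6","H4","H6","H3","H3","H6","H6","H1","H1"]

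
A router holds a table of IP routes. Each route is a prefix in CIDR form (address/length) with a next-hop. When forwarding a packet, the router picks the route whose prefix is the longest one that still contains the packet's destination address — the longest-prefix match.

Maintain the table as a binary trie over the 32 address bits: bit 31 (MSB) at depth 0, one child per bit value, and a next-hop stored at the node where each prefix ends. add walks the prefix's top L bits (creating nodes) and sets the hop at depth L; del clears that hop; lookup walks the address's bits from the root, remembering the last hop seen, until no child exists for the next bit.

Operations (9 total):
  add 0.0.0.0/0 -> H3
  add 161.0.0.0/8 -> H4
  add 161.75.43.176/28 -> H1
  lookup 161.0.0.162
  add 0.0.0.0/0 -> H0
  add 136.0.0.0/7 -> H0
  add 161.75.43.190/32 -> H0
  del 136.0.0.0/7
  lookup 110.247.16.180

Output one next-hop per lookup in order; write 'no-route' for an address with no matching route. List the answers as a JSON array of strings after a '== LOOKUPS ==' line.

Process each operation:
  + 0.0.0.0/0 (H3) depth=0
  + 161.0.0.0/8 (H4) depth=8
  + 161.75.43.176/28 (H1) depth=28
  ? 161.0.0.162  path d0:H3→d1:-→d2:-→d3:-→d4:-→d5:-→d6:-→d7:-→d8:H4→d9:-  best=H4
  + 0.0.0.0/0 (H0) depth=0
  + 136.0.0.0/7 (H0) depth=7
  + 161.75.43.190/32 (H0) depth=32
  - 136.0.0.0/7 clear@7
  ? 110.247.16.180  path d0:H0  best=H0

== LOOKUPS ==
["H4","H0"]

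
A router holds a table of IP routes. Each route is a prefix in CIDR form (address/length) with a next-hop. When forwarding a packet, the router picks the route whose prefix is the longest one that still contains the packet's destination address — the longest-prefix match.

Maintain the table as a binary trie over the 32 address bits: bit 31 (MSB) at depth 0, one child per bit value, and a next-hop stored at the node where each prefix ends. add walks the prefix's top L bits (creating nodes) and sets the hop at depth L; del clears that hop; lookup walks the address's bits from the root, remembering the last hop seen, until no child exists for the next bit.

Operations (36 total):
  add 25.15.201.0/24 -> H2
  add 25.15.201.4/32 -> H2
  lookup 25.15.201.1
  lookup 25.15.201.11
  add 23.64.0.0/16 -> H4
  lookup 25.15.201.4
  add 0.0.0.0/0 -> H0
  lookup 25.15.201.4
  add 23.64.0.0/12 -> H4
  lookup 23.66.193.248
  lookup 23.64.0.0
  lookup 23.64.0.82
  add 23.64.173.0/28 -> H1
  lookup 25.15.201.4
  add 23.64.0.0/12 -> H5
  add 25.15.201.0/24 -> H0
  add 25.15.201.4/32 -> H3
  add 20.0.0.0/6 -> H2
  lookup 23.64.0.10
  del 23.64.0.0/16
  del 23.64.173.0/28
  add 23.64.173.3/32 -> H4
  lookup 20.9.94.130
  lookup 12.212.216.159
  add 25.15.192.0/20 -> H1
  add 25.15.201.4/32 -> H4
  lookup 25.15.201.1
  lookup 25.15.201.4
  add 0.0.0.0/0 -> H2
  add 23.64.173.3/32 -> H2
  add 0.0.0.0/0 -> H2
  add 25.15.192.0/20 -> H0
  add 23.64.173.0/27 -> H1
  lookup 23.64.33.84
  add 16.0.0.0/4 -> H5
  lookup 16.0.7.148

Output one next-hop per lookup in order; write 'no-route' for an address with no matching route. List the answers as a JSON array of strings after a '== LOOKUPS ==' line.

Trace:
  add 25.15.201.0/24 -> H2 at depth 24
  add 25.15.201.4/32 -> H2 at depth 32
  ? 25.15.201.1  path d0:-→d1:-→d2:-→d3:-→d4:-→d5:-→d6:-→d7:-→d8:-→d9:-→d10:-→d11:-→d12:-→d13:-→d14:-→d15:-→d16:-→d17:-→d18:-→d19:-→d20:-→d21:-→d22:-→d23:-→d24:H2→d25:-→d26:-→d27:-→d28:-→d29:-  best=H2
  ? 25.15.201.11  path d0:-→d1:-→d2:-→d3:-→d4:-→d5:-→d6:-→d7:-→d8:-→d9:-→d10:-→d11:-→d12:-→d13:-→d14:-→d15:-→d16:-→d17:-→d18:-→d19:-→d20:-→d21:-→d22:-→d23:-→d24:H2→d25:-→d26:-→d27:-→d28:-  best=H2
  add 23.64.0.0/16 -> H4 at depth 16
  ? 25.15.201.4  path d0:-→d1:-→d2:-→d3:-→d4:-→d5:-→d6:-→d7:-→d8:-→d9:-→d10:-→d11:-→d12:-→d13:-→d14:-→d15:-→d16:-→d17:-→d18:-→d19:-→d20:-→d21:-→d22:-→d23:-→d24:H2→d25:-→d26:-→d27:-→d28:-→d29:-→d30:-→d31:-→d32:H2  best=H2
  add 0.0.0.0/0 -> H0 at depth 0
  ? 25.15.201.4  path d0:H0→d1:-→d2:-→d3:-→d4:-→d5:-→d6:-→d7:-→d8:-→d9:-→d10:-→d11:-→d12:-→d13:-→d14:-→d15:-→d16:-→d17:-→d18:-→d19:-→d20:-→d21:-→d22:-→d23:-→d24:H2→d25:-→d26:-→d27:-→d28:-→d29:-→d30:-→d31:-→d32:H2  best=H2
  add 23.64.0.0/12 -> H4 at depth 12
  ? 23.66.193.248  path d0:H0→d1:-→d2:-→d3:-→d4:-→d5:-→d6:-→d7:-→d8:-→d9:-→d10:-→d11:-→d12:H4→d13:-→d14:-  best=H4
  ? 23.64.0.0  path d0:H0→d1:-→d2:-→d3:-→d4:-→d5:-→d6:-→d7:-→d8:-→d9:-→d10:-→d11:-→d12:H4→d13:-→d14:-→d15:-→d16:H4  best=H4
  ? 23.64.0.82  path d0:H0→d1:-→d2:-→d3:-→d4:-→d5:-→d6:-→d7:-→d8:-→d9:-→d10:-→d11:-→d12:H4→d13:-→d14:-→d15:-→d16:H4  best=H4
  add 23.64.173.0/28 -> H1 at depth 28
  ? 25.15.201.4  path d0:H0→d1:-→d2:-→d3:-→d4:-→d5:-→d6:-→d7:-→d8:-→d9:-→d10:-→d11:-→d12:-→d13:-→d14:-→d15:-→d16:-→d17:-→d18:-→d19:-→d20:-→d21:-→d22:-→d23:-→d24:H2→d25:-→d26:-→d27:-→d28:-→d29:-→d30:-→d31:-→d32:H2  best=H2
  add 23.64.0.0/12 -> H5 at depth 12
  add 25.15.201.0/24 -> H0 at depth 24
  add 25.15.201.4/32 -> H3 at depth 32
  add 20.0.0.0/6 -> H2 at depth 6
  ? 23.64.0.10  path d0:H0→d1:-→d2:-→d3:-→d4:-→d5:-→d6:H2→d7:-→d8:-→d9:-→d10:-→d11:-→d12:H5→d13:-→d14:-→d15:-→d16:H4  best=H4
  del 23.64.0.0/16 (clear depth 16)
  del 23.64.173.0/28 (clear depth 28)
  add 23.64.173.3/32 -> H4 at depth 32
  ? 20.9.94.130  path d0:H0→d1:-→d2:-→d3:-→d4:-→d5:-→d6:H2  best=H2
  ? 12.212.216.159  path d0:H0→d1:-→d2:-→d3:-  best=H0
  add 25.15.192.0/20 -> H1 at depth 20
  add 25.15.201.4/32 -> H4 at depth 32
  ? 25.15.201.1  path d0:H0→d1:-→d2:-→d3:-→d4:-→d5:-→d6:-→d7:-→d8:-→d9:-→d10:-→d11:-→d12:-→d13:-→d14:-→d15:-→d16:-→d17:-→d18:-→d19:-→d20:H1→d21:-→d22:-→d23:-→d24:H0→d25:-→d26:-→d27:-→d28:-→d29:-  best=H0
  ? 25.15.201.4  path d0:H0→d1:-→d2:-→d3:-→d4:-→d5:-→d6:-→d7:-→d8:-→d9:-→d10:-→d11:-→d12:-→d13:-→d14:-→d15:-→d16:-→d17:-→d18:-→d19:-→d20:H1→d21:-→d22:-→d23:-→d24:H0→d25:-→d26:-→d27:-→d28:-→d29:-→d30:-→d31:-→d32:H4  best=H4
  add 0.0.0.0/0 -> H2 at depth 0
  add 23.64.173.3/32 -> H2 at depth 32
  add 0.0.0.0/0 -> H2 at depth 0
  add 25.15.192.0/20 -> H0 at depth 20
  add 23.64.173.0/27 -> H1 at depth 27
  ? 23.64.33.84  path d0:H2→d1:-→d2:-→d3:-→d4:-→d5:-→d6:H2→d7:-→d8:-→d9:-→d10:-→d11:-→d12:H5→d13:-→d14:-→d15:-→d16:-  best=H5
  add 16.0.0.0/4 -> H5 at depth 4
  ? 16.0.7.148  path d0:H2→d1:-→d2:-→d3:-→d4:H5→d5:-  best=H5

== LOOKUPS ==
["H2","H2","H2","H2","H4","H4","H4","H2","H4","H2","H0","H0","H4","H5","H5"]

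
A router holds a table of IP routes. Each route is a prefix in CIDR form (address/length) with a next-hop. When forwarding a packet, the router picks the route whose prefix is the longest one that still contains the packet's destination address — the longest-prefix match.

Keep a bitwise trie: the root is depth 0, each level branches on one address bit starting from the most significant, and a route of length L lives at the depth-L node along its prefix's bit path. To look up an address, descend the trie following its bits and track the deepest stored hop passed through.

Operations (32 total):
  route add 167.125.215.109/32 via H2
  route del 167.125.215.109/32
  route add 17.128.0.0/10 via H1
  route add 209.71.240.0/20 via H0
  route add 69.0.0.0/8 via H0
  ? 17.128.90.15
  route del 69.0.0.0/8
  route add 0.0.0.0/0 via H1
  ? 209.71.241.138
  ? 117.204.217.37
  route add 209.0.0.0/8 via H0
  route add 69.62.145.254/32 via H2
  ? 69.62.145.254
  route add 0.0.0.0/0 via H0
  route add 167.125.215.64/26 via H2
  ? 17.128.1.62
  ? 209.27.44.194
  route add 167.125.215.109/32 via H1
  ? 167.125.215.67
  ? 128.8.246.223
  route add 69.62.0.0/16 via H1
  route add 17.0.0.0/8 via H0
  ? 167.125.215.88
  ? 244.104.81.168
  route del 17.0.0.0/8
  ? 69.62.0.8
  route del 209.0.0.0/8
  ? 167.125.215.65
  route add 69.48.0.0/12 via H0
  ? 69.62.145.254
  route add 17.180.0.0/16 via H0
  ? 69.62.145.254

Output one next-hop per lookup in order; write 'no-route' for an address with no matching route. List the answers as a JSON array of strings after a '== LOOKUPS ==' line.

Process each operation:
  add 167.125.215.109/32 -> H2 at depth 32
  - 167.125.215.109/32 clear@32
  add 17.128.0.0/10 -> H1 at depth 10
  add 209.71.240.0/20 -> H0 at depth 20
  add 69.0.0.0/8 -> H0 at depth 8
  ? 17.128.90.15  path d0:-→d1:-→d2:-→d3:-→d4:-→d5:-→d6:-→d7:-→d8:-→d9:-→d10:H1  best=H1
  - 69.0.0.0/8 clear@8
  add 0.0.0.0/0 -> H1 at depth 0
  ? 209.71.241.138  path d0:H1→d1:-→d2:-→d3:-→d4:-→d5:-→d6:-→d7:-→d8:-→d9:-→d10:-→d11:-→d12:-→d13:-→d14:-→d15:-→d16:-→d17:-→d18:-→d19:-→d20:H0  best=H0
  ? 117.204.217.37  path d0:H1→d1:-→d2:-  best=H1
  add 209.0.0.0/8 -> H0 at depth 8
  add 69.62.145.254/32 -> H2 at depth 32
  ? 69.62.145.254  path d0:H1→d1:-→d2:-→d3:-→d4:-→d5:-→d6:-→d7:-→d8:-→d9:-→d10:-→d11:-→d12:-→d13:-→d14:-→d15:-→d16:-→d17:-→d18:-→d19:-→d20:-→d21:-→d22:-→d23:-→d24:-→d25:-→d26:-→d27:-→d28:-→d29:-→d30:-→d31:-→d32:H2  best=H2
  add 0.0.0.0/0 -> H0 at depth 0
  add 167.125.215.64/26 -> H2 at depth 26
  ? 17.128.1.62  path d0:H0→d1:-→d2:-→d3:-→d4:-→d5:-→d6:-→d7:-→d8:-→d9:-→d10:H1  best=H1
  ? 209.27.44.194  path d0:H0→d1:-→d2:-→d3:-→d4:-→d5:-→d6:-→d7:-→d8:H0→d9:-  best=H0
  add 167.125.215.109/32 -> H1 at depth 32
  ? 167.125.215.67  path d0:H0→d1:-→d2:-→d3:-→d4:-→d5:-→d6:-→d7:-→d8:-→d9:-→d10:-→d11:-→d12:-→d13:-→d14:-→d15:-→d16:-→d17:-→d18:-→d19:-→d20:-→d21:-→d22:-→d23:-→d24:-→d25:-→d26:H2  best=H2
  ? 128.8.246.223  path d0:H0→d1:-→d2:-  best=H0
  add 69.62.0.0/16 -> H1 at depth 16
  add 17.0.0.0/8 -> H0 at depth 8
  ? 167.125.215.88  path d0:H0→d1:-→d2:-→d3:-→d4:-→d5:-→d6:-→d7:-→d8:-→d9:-→d10:-→d11:-→d12:-→d13:-→d14:-→d15:-→d16:-→d17:-→d18:-→d19:-→d20:-→d21:-→d22:-→d23:-→d24:-→d25:-→d26:H2  best=H2
  ? 244.104.81.168  path d0:H0→d1:-→d2:-  best=H0
  - 17.0.0.0/8 clear@8
  ? 69.62.0.8  path d0:H0→d1:-→d2:-→d3:-→d4:-→d5:-→d6:-→d7:-→d8:-→d9:-→d10:-→d11:-→d12:-→d13:-→d14:-→d15:-→d16:H1  best=H1
  - 209.0.0.0/8 clear@8
  ? 167.125.215.65  path d0:H0→d1:-→d2:-→d3:-→d4:-→d5:-→d6:-→d7:-→d8:-→d9:-→d10:-→d11:-→d12:-→d13:-→d14:-→d15:-→d16:-→d17:-→d18:-→d19:-→d20:-→d21:-→d22:-→d23:-→d24:-→d25:-→d26:H2  best=H2
  add 69.48.0.0/12 -> H0 at depth 12
  ? 69.62.145.254  path d0:H0→d1:-→d2:-→d3:-→d4:-→d5:-→d6:-→d7:-→d8:-→d9:-→d10:-→d11:-→d12:H0→d13:-→d14:-→d15:-→d16:H1→d17:-→d18:-→d19:-→d20:-→d21:-→d22:-→d23:-→d24:-→d25:-→d26:-→d27:-→d28:-→d29:-→d30:-→d31:-→d32:H2  best=H2
  add 17.180.0.0/16 -> H0 at depth 16
  ? 69.62.145.254  path d0:H0→d1:-→d2:-→d3:-→d4:-→d5:-→d6:-→d7:-→d8:-→d9:-→d10:-→d11:-→d12:H0→d13:-→d14:-→d15:-→d16:H1→d17:-→d18:-→d19:-→d20:-→d21:-→d22:-→d23:-→d24:-→d25:-→d26:-→d27:-→d28:-→d29:-→d30:-→d31:-→d32:H2  best=H2

== LOOKUPS ==
["H1","H0","H1","H2","H1","H0","H2","H0","H2","H0","H1","H2","H2","H2"]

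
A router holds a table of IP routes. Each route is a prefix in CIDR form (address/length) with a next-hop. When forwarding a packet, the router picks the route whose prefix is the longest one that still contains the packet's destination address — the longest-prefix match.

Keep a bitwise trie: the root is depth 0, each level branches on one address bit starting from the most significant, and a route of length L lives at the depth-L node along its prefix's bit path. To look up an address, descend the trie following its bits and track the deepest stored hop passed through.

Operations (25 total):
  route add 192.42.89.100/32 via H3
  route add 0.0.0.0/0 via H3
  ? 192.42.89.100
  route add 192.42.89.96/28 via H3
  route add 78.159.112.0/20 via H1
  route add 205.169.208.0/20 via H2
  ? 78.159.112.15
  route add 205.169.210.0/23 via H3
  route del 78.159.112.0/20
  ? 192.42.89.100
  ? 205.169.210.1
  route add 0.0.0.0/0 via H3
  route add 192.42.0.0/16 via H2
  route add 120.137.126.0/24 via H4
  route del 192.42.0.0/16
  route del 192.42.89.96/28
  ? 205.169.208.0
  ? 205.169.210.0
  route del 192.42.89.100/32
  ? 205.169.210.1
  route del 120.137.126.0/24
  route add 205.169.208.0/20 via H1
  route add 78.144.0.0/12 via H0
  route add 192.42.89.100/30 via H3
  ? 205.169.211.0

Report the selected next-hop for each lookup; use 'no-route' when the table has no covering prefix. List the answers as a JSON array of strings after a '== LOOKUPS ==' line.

Apply in order:
  + 192.42.89.100/32 (H3) depth=32
  + 0.0.0.0/0 (H3) depth=0
  lookup 192.42.89.100: bits 11000000001010100101100101100100 walk d0:H3→d1:-→d2:-→d3:-→d4:-→d5:-→d6:-→d7:-→d8:-→d9:-→d10:-→d11:-→d12:-→d13:-→d14:-→d15:-→d16:-→d17:-→d18:-→d19:-→d20:-→d21:-→d22:-→d23:-→d24:-→d25:-→d26:-→d27:-→d28:-→d29:-→d30:-→d31:-→d32:H3 -> H3
  + 192.42.89.96/28 (H3) depth=28
  + 78.159.112.0/20 (H1) depth=20
  + 205.169.208.0/20 (H2) depth=20
  lookup 78.159.112.15: bits 01001110100111110111 walk d0:H3→d1:-→d2:-→d3:-→d4:-→d5:-→d6:-→d7:-→d8:-→d9:-→d10:-→d11:-→d12:-→d13:-→d14:-→d15:-→d16:-→d17:-→d18:-→d19:-→d20:H1 -> H1
  + 205.169.210.0/23 (H3) depth=23
  - 78.159.112.0/20 clear@20
  lookup 192.42.89.100: bits 11000000001010100101100101100100 walk d0:H3→d1:-→d2:-→d3:-→d4:-→d5:-→d6:-→d7:-→d8:-→d9:-→d10:-→d11:-→d12:-→d13:-→d14:-→d15:-→d16:-→d17:-→d18:-→d19:-→d20:-→d21:-→d22:-→d23:-→d24:-→d25:-→d26:-→d27:-→d28:H3→d29:-→d30:-→d31:-→d32:H3 -> H3
  lookup 205.169.210.1: bits 11001101101010011101001 walk d0:H3→d1:-→d2:-→d3:-→d4:-→d5:-→d6:-→d7:-→d8:-→d9:-→d10:-→d11:-→d12:-→d13:-→d14:-→d15:-→d16:-→d17:-→d18:-→d19:-→d20:H2→d21:-→d22:-→d23:H3 -> H3
  + 0.0.0.0/0 (H3) depth=0
  + 192.42.0.0/16 (H2) depth=16
  + 120.137.126.0/24 (H4) depth=24
  - 192.42.0.0/16 clear@16
  - 192.42.89.96/28 clear@28
  lookup 205.169.208.0: bits 1100110110101001110100 walk d0:H3→d1:-→d2:-→d3:-→d4:-→d5:-→d6:-→d7:-→d8:-→d9:-→d10:-→d11:-→d12:-→d13:-→d14:-→d15:-→d16:-→d17:-→d18:-→d19:-→d20:H2→d21:-→d22:- -> H2
  lookup 205.169.210.0: bits 11001101101010011101001 walk d0:H3→d1:-→d2:-→d3:-→d4:-→d5:-→d6:-→d7:-→d8:-→d9:-→d10:-→d11:-→d12:-→d13:-→d14:-→d15:-→d16:-→d17:-→d18:-→d19:-→d20:H2→d21:-→d22:-→d23:H3 -> H3
  - 192.42.89.100/32 clear@32
  lookup 205.169.210.1: bits 11001101101010011101001 walk d0:H3→d1:-→d2:-→d3:-→d4:-→d5:-→d6:-→d7:-→d8:-→d9:-→d10:-→d11:-→d12:-→d13:-→d14:-→d15:-→d16:-→d17:-→d18:-→d19:-→d20:H2→d21:-→d22:-→d23:H3 -> H3
  - 120.137.126.0/24 clear@24
  + 205.169.208.0/20 (H1) depth=20
  + 78.144.0.0/12 (H0) depth=12
  + 192.42.89.100/30 (H3) depth=30
  lookup 205.169.211.0: bits 11001101101010011101001 walk d0:H3→d1:-→d2:-→d3:-→d4:-→d5:-→d6:-→d7:-→d8:-→d9:-→d10:-→d11:-→d12:-→d13:-→d14:-→d15:-→d16:-→d17:-→d18:-→d19:-→d20:H1→d21:-→d22:-→d23:H3 -> H3

== LOOKUPS ==
["H3","H1","H3","H3","H2","H3","H3","H3"]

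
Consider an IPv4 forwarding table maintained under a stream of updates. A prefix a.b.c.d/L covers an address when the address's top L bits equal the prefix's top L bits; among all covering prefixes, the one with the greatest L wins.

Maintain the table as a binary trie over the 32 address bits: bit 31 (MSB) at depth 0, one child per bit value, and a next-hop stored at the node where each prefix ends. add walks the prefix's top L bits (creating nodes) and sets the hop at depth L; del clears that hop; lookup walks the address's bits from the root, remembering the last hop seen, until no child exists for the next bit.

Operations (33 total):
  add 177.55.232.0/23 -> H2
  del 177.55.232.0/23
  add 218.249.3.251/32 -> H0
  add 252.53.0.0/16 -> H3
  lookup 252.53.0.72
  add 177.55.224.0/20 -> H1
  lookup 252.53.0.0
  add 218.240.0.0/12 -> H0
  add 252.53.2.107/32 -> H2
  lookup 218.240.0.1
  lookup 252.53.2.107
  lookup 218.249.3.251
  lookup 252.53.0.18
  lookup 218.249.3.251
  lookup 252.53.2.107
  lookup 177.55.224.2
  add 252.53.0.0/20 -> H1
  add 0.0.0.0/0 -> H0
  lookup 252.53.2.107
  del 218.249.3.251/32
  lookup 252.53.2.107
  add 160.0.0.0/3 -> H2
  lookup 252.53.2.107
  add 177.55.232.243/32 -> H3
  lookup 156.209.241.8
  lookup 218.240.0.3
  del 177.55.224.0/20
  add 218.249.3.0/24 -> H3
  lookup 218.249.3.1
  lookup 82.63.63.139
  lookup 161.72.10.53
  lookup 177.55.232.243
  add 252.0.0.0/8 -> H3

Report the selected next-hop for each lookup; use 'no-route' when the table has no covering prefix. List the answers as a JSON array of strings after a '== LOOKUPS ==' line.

Trace:
  + 177.55.232.0/23 (H2) depth=23
  - 177.55.232.0/23 clear@23
  + 218.249.3.251/32 (H0) depth=32
  + 252.53.0.0/16 (H3) depth=16
  Q 252.53.0.72: descend 1111110000110101 ; hops seen [H3] ; pick H3
  + 177.55.224.0/20 (H1) depth=20
  Q 252.53.0.0: descend 1111110000110101 ; hops seen [H3] ; pick H3
  + 218.240.0.0/12 (H0) depth=12
  + 252.53.2.107/32 (H2) depth=32
  Q 218.240.0.1: descend 110110101111 ; hops seen [H0] ; pick H0
  Q 252.53.2.107: descend 11111100001101010000001001101011 ; hops seen [H3,H2] ; pick H2
  Q 218.249.3.251: descend 11011010111110010000001111111011 ; hops seen [H0,H0] ; pick H0
  Q 252.53.0.18: descend 1111110000110101000000 ; hops seen [H3] ; pick H3
  Q 218.249.3.251: descend 11011010111110010000001111111011 ; hops seen [H0,H0] ; pick H0
  Q 252.53.2.107: descend 11111100001101010000001001101011 ; hops seen [H3,H2] ; pick H2
  Q 177.55.224.2: descend 10110001001101111110 ; hops seen [H1] ; pick H1
  + 252.53.0.0/20 (H1) depth=20
  + 0.0.0.0/0 (H0) depth=0
  Q 252.53.2.107: descend 11111100001101010000001001101011 ; hops seen [H0,H3,H1,H2] ; pick H2
  - 218.249.3.251/32 clear@32
  Q 252.53.2.107: descend 11111100001101010000001001101011 ; hops seen [H0,H3,H1,H2] ; pick H2
  + 160.0.0.0/3 (H2) depth=3
  Q 252.53.2.107: descend 11111100001101010000001001101011 ; hops seen [H0,H3,H1,H2] ; pick H2
  + 177.55.232.243/32 (H3) depth=32
  Q 156.209.241.8: descend 10 ; hops seen [H0] ; pick H0
  Q 218.240.0.3: descend 110110101111 ; hops seen [H0,H0] ; pick H0
  - 177.55.224.0/20 clear@20
  + 218.249.3.0/24 (H3) depth=24
  Q 218.249.3.1: descend 110110101111100100000011 ; hops seen [H0,H0,H3] ; pick H3
  Q 82.63.63.139: descend ε ; hops seen [H0] ; pick H0
  Q 161.72.10.53: descend 101 ; hops seen [H0,H2] ; pick H2
  Q 177.55.232.243: descend 10110001001101111110100011110011 ; hops seen [H0,H2,H3] ; pick H3
  + 252.0.0.0/8 (H3) depth=8

== LOOKUPS ==
["H3","H3","H0","H2","H0","H3","H0","H2","H1","H2","H2","H2","H0","H0","H3","H0","H2","H3"]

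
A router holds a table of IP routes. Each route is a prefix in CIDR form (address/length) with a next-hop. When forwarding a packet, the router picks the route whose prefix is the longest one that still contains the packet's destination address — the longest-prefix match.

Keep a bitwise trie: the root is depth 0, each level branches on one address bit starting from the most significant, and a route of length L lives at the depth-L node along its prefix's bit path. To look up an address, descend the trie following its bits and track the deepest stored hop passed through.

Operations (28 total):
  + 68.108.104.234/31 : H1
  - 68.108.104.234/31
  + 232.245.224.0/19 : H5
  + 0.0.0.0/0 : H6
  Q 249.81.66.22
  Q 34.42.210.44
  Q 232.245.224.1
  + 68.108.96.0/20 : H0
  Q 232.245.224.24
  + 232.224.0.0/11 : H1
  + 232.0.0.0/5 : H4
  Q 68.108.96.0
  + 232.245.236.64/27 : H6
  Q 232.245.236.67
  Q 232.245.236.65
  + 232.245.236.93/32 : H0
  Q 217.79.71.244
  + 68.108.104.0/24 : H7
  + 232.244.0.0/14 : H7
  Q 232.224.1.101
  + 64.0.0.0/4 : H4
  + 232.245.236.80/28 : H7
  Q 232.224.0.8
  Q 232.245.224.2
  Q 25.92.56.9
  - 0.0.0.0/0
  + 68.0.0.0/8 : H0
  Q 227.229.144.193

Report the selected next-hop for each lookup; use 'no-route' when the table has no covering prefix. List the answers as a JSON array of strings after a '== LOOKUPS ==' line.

Trace:
  + 68.108.104.234/31 (H1) depth=31
  - 68.108.104.234/31 clear@31
  + 232.245.224.0/19 (H5) depth=19
  + 0.0.0.0/0 (H6) depth=0
  Q 249.81.66.22: descend 111 ; hops seen [H6] ; pick H6
  Q 34.42.210.44: descend 0 ; hops seen [H6] ; pick H6
  Q 232.245.224.1: descend 1110100011110101111 ; hops seen [H6,H5] ; pick H5
  + 68.108.96.0/20 (H0) depth=20
  Q 232.245.224.24: descend 1110100011110101111 ; hops seen [H6,H5] ; pick H5
  + 232.224.0.0/11 (H1) depth=11
  + 232.0.0.0/5 (H4) depth=5
  Q 68.108.96.0: descend 01000100011011000110 ; hops seen [H6,H0] ; pick H0
  + 232.245.236.64/27 (H6) depth=27
  Q 232.245.236.67: descend 111010001111010111101100010 ; hops seen [H6,H4,H1,H5,H6] ; pick H6
  Q 232.245.236.65: descend 111010001111010111101100010 ; hops seen [H6,H4,H1,H5,H6] ; pick H6
  + 232.245.236.93/32 (H0) depth=32
  Q 217.79.71.244: descend 11 ; hops seen [H6] ; pick H6
  + 68.108.104.0/24 (H7) depth=24
  + 232.244.0.0/14 (H7) depth=14
  Q 232.224.1.101: descend 11101000111 ; hops seen [H6,H4,H1] ; pick H1
  + 64.0.0.0/4 (H4) depth=4
  + 232.245.236.80/28 (H7) depth=28
  Q 232.224.0.8: descend 11101000111 ; hops seen [H6,H4,H1] ; pick H1
  Q 232.245.224.2: descend 11101000111101011110 ; hops seen [H6,H4,H1,H7,H5] ; pick H5
  Q 25.92.56.9: descend 0 ; hops seen [H6] ; pick H6
  - 0.0.0.0/0 clear@0
  + 68.0.0.0/8 (H0) depth=8
  Q 227.229.144.193: descend 1110 ; hops seen [∅] ; pick no-route

== LOOKUPS ==
["H6","H6","H5","H5","H0","H6","H6","H6","H1","H1","H5","H6","no-route"]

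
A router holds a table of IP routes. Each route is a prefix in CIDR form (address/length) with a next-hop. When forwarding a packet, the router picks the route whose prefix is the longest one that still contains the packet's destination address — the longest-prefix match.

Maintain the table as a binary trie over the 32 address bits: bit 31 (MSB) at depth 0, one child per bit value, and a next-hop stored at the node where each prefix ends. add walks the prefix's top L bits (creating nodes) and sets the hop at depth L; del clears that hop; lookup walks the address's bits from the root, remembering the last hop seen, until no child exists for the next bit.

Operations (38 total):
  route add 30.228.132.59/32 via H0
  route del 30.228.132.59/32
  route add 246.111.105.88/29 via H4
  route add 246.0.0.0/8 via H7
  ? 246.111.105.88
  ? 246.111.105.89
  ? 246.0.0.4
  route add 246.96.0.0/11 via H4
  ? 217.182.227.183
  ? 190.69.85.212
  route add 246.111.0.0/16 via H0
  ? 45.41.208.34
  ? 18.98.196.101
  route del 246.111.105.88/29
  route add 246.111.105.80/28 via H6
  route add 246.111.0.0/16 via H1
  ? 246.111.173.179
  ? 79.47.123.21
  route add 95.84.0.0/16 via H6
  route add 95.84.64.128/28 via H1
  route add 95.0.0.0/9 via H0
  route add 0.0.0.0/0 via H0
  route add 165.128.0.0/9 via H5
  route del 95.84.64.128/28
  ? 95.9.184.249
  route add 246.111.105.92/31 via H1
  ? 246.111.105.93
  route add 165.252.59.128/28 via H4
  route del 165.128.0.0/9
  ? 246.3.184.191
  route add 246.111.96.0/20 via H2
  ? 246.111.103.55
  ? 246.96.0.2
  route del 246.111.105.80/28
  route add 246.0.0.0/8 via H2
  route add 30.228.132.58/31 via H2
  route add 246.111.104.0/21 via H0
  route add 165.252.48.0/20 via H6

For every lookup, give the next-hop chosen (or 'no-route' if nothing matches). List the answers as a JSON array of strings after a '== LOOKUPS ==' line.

Trace:
  + 30.228.132.59/32 (H0) depth=32
  - 30.228.132.59/32 clear@32
  + 246.111.105.88/29 (H4) depth=29
  + 246.0.0.0/8 (H7) depth=8
  Q 246.111.105.88: descend 11110110011011110110100101011 ; hops seen [H7,H4] ; pick H4
  Q 246.111.105.89: descend 11110110011011110110100101011 ; hops seen [H7,H4] ; pick H4
  Q 246.0.0.4: descend 111101100 ; hops seen [H7] ; pick H7
  + 246.96.0.0/11 (H4) depth=11
  Q 217.182.227.183: descend 11 ; hops seen [∅] ; pick no-route
  Q 190.69.85.212: descend 1 ; hops seen [∅] ; pick no-route
  + 246.111.0.0/16 (H0) depth=16
  Q 45.41.208.34: descend 00 ; hops seen [∅] ; pick no-route
  Q 18.98.196.101: descend 0001 ; hops seen [∅] ; pick no-route
  - 246.111.105.88/29 clear@29
  + 246.111.105.80/28 (H6) depth=28
  + 246.111.0.0/16 (H1) depth=16
  Q 246.111.173.179: descend 1111011001101111 ; hops seen [H7,H4,H1] ; pick H1
  Q 79.47.123.21: descend 0 ; hops seen [∅] ; pick no-route
  + 95.84.0.0/16 (H6) depth=16
  + 95.84.64.128/28 (H1) depth=28
  + 95.0.0.0/9 (H0) depth=9
  + 0.0.0.0/0 (H0) depth=0
  + 165.128.0.0/9 (H5) depth=9
  - 95.84.64.128/28 clear@28
  Q 95.9.184.249: descend 010111110 ; hops seen [H0,H0] ; pick H0
  + 246.111.105.92/31 (H1) depth=31
  Q 246.111.105.93: descend 1111011001101111011010010101110 ; hops seen [H0,H7,H4,H1,H6,H1] ; pick H1
  + 165.252.59.128/28 (H4) depth=28
  - 165.128.0.0/9 clear@9
  Q 246.3.184.191: descend 111101100 ; hops seen [H0,H7] ; pick H7
  + 246.111.96.0/20 (H2) depth=20
  Q 246.111.103.55: descend 11110110011011110110 ; hops seen [H0,H7,H4,H1,H2] ; pick H2
  Q 246.96.0.2: descend 111101100110 ; hops seen [H0,H7,H4] ; pick H4
  - 246.111.105.80/28 clear@28
  + 246.0.0.0/8 (H2) depth=8
  + 30.228.132.58/31 (H2) depth=31
  + 246.111.104.0/21 (H0) depth=21
  + 165.252.48.0/20 (H6) depth=20

== LOOKUPS ==
["H4","H4","H7","no-route","no-route","no-route","no-route","H1","no-route","H0","H1","H7","H2","H4"]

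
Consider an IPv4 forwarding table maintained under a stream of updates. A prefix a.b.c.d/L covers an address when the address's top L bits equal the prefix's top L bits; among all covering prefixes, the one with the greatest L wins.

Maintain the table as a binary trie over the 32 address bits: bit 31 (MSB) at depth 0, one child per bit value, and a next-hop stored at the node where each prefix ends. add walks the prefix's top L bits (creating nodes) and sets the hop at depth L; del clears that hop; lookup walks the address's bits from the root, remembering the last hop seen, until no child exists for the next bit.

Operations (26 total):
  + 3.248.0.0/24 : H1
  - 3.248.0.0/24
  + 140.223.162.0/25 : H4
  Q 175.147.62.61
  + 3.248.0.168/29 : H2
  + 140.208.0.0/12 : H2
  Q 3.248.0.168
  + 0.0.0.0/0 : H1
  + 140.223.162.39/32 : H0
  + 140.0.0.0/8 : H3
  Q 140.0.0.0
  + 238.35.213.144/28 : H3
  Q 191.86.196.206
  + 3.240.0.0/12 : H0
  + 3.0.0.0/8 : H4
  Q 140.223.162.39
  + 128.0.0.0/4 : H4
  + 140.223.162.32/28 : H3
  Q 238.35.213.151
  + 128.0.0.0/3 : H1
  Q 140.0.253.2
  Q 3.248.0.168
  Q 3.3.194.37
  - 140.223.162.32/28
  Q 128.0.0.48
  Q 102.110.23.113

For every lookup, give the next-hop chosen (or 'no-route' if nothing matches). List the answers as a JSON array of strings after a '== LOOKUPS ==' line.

Process each operation:
  add 3.248.0.0/24 -> H1 at depth 24
  - 3.248.0.0/24 clear@24
  add 140.223.162.0/25 -> H4 at depth 25
  lookup 175.147.62.61: bits 10 walk d0:-→d1:-→d2:- -> no-route
  add 3.248.0.168/29 -> H2 at depth 29
  add 140.208.0.0/12 -> H2 at depth 12
  lookup 3.248.0.168: bits 00000011111110000000000010101 walk d0:-→d1:-→d2:-→d3:-→d4:-→d5:-→d6:-→d7:-→d8:-→d9:-→d10:-→d11:-→d12:-→d13:-→d14:-→d15:-→d16:-→d17:-→d18:-→d19:-→d20:-→d21:-→d22:-→d23:-→d24:-→d25:-→d26:-→d27:-→d28:-→d29:H2 -> H2
  add 0.0.0.0/0 -> H1 at depth 0
  add 140.223.162.39/32 -> H0 at depth 32
  add 140.0.0.0/8 -> H3 at depth 8
  lookup 140.0.0.0: bits 10001100 walk d0:H1→d1:-→d2:-→d3:-→d4:-→d5:-→d6:-→d7:-→d8:H3 -> H3
  add 238.35.213.144/28 -> H3 at depth 28
  lookup 191.86.196.206: bits 10 walk d0:H1→d1:-→d2:- -> H1
  add 3.240.0.0/12 -> H0 at depth 12
  add 3.0.0.0/8 -> H4 at depth 8
  lookup 140.223.162.39: bits 10001100110111111010001000100111 walk d0:H1→d1:-→d2:-→d3:-→d4:-→d5:-→d6:-→d7:-→d8:H3→d9:-→d10:-→d11:-→d12:H2→d13:-→d14:-→d15:-→d16:-→d17:-→d18:-→d19:-→d20:-→d21:-→d22:-→d23:-→d24:-→d25:H4→d26:-→d27:-→d28:-→d29:-→d30:-→d31:-→d32:H0 -> H0
  add 128.0.0.0/4 -> H4 at depth 4
  add 140.223.162.32/28 -> H3 at depth 28
  lookup 238.35.213.151: bits 1110111000100011110101011001 walk d0:H1→d1:-→d2:-→d3:-→d4:-→d5:-→d6:-→d7:-→d8:-→d9:-→d10:-→d11:-→d12:-→d13:-→d14:-→d15:-→d16:-→d17:-→d18:-→d19:-→d20:-→d21:-→d22:-→d23:-→d24:-→d25:-→d26:-→d27:-→d28:H3 -> H3
  add 128.0.0.0/3 -> H1 at depth 3
  lookup 140.0.253.2: bits 10001100 walk d0:H1→d1:-→d2:-→d3:H1→d4:H4→d5:-→d6:-→d7:-→d8:H3 -> H3
  lookup 3.248.0.168: bits 00000011111110000000000010101 walk d0:H1→d1:-→d2:-→d3:-→d4:-→d5:-→d6:-→d7:-→d8:H4→d9:-→d10:-→d11:-→d12:H0→d13:-→d14:-→d15:-→d16:-→d17:-→d18:-→d19:-→d20:-→d21:-→d22:-→d23:-→d24:-→d25:-→d26:-→d27:-→d28:-→d29:H2 -> H2
  lookup 3.3.194.37: bits 00000011 walk d0:H1→d1:-→d2:-→d3:-→d4:-→d5:-→d6:-→d7:-→d8:H4 -> H4
  - 140.223.162.32/28 clear@28
  lookup 128.0.0.48: bits 1000 walk d0:H1→d1:-→d2:-→d3:H1→d4:H4 -> H4
  lookup 102.110.23.113: bits 0 walk d0:H1→d1:- -> H1

== LOOKUPS ==
["no-route","H2","H3","H1","H0","H3","H3","H2","H4","H4","H1"]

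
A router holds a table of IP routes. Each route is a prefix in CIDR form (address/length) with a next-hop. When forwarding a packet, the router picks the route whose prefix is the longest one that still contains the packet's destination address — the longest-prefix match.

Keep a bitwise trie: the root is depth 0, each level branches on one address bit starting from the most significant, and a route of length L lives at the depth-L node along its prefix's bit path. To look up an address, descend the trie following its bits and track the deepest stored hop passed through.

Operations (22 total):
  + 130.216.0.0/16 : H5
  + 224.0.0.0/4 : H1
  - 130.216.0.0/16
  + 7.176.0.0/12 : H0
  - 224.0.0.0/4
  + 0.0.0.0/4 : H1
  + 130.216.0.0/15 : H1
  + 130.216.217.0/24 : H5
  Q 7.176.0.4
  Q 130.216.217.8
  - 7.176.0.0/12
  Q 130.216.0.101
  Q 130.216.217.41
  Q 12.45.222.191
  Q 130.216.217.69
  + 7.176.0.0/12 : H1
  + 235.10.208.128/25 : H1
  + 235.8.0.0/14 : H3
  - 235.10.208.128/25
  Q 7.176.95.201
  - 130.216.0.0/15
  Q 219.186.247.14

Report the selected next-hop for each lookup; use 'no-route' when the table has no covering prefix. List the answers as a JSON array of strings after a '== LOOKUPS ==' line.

Process each operation:
  add 130.216.0.0/16 -> H5 at depth 16
  add 224.0.0.0/4 -> H1 at depth 4
  - 130.216.0.0/16 clear@16
  add 7.176.0.0/12 -> H0 at depth 12
  - 224.0.0.0/4 clear@4
  add 0.0.0.0/4 -> H1 at depth 4
  add 130.216.0.0/15 -> H1 at depth 15
  add 130.216.217.0/24 -> H5 at depth 24
  lookup 7.176.0.4: bits 000001111011 walk d0:-→d1:-→d2:-→d3:-→d4:H1→d5:-→d6:-→d7:-→d8:-→d9:-→d10:-→d11:-→d12:H0 -> H0
  lookup 130.216.217.8: bits 100000101101100011011001 walk d0:-→d1:-→d2:-→d3:-→d4:-→d5:-→d6:-→d7:-→d8:-→d9:-→d10:-→d11:-→d12:-→d13:-→d14:-→d15:H1→d16:-→d17:-→d18:-→d19:-→d20:-→d21:-→d22:-→d23:-→d24:H5 -> H5
  - 7.176.0.0/12 clear@12
  lookup 130.216.0.101: bits 1000001011011000 walk d0:-→d1:-→d2:-→d3:-→d4:-→d5:-→d6:-→d7:-→d8:-→d9:-→d10:-→d11:-→d12:-→d13:-→d14:-→d15:H1→d16:- -> H1
  lookup 130.216.217.41: bits 100000101101100011011001 walk d0:-→d1:-→d2:-→d3:-→d4:-→d5:-→d6:-→d7:-→d8:-→d9:-→d10:-→d11:-→d12:-→d13:-→d14:-→d15:H1→d16:-→d17:-→d18:-→d19:-→d20:-→d21:-→d22:-→d23:-→d24:H5 -> H5
  lookup 12.45.222.191: bits 0000 walk d0:-→d1:-→d2:-→d3:-→d4:H1 -> H1
  lookup 130.216.217.69: bits 100000101101100011011001 walk d0:-→d1:-→d2:-→d3:-→d4:-→d5:-→d6:-→d7:-→d8:-→d9:-→d10:-→d11:-→d12:-→d13:-→d14:-→d15:H1→d16:-→d17:-→d18:-→d19:-→d20:-→d21:-→d22:-→d23:-→d24:H5 -> H5
  add 7.176.0.0/12 -> H1 at depth 12
  add 235.10.208.128/25 -> H1 at depth 25
  add 235.8.0.0/14 -> H3 at depth 14
  - 235.10.208.128/25 clear@25
  lookup 7.176.95.201: bits 000001111011 walk d0:-→d1:-→d2:-→d3:-→d4:H1→d5:-→d6:-→d7:-→d8:-→d9:-→d10:-→d11:-→d12:H1 -> H1
  - 130.216.0.0/15 clear@15
  lookup 219.186.247.14: bits 11 walk d0:-→d1:-→d2:- -> no-route

== LOOKUPS ==
["H0","H5","H1","H5","H1","H5","H1","no-route"]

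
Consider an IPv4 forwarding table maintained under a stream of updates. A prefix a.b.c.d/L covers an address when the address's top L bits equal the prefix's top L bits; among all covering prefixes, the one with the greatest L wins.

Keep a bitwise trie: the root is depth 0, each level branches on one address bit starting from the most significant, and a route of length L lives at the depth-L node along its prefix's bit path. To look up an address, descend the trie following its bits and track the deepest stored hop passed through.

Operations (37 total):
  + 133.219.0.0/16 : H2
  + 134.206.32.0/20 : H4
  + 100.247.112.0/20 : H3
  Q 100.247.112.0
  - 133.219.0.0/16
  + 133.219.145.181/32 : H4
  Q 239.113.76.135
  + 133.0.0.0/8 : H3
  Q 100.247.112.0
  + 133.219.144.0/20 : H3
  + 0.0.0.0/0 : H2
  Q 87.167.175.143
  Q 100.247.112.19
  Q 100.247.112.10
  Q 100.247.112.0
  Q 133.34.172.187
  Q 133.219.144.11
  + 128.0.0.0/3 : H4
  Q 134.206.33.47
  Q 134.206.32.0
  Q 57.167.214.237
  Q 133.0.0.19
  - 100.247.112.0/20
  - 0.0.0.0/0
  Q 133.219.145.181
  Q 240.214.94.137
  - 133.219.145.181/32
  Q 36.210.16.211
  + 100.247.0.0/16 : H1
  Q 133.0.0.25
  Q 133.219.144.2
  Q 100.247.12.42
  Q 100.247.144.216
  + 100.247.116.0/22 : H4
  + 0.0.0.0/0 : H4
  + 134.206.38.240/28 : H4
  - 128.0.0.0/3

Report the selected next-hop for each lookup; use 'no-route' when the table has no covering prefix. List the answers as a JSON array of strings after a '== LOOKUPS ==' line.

Trace:
  + 133.219.0.0/16 (H2) depth=16
  + 134.206.32.0/20 (H4) depth=20
  + 100.247.112.0/20 (H3) depth=20
  lookup 100.247.112.0: bits 01100100111101110111 walk d0:-→d1:-→d2:-→d3:-→d4:-→d5:-→d6:-→d7:-→d8:-→d9:-→d10:-→d11:-→d12:-→d13:-→d14:-→d15:-→d16:-→d17:-→d18:-→d19:-→d20:H3 -> H3
  - 133.219.0.0/16 clear@16
  + 133.219.145.181/32 (H4) depth=32
  lookup 239.113.76.135: bits 1 walk d0:-→d1:- -> no-route
  + 133.0.0.0/8 (H3) depth=8
  lookup 100.247.112.0: bits 01100100111101110111 walk d0:-→d1:-→d2:-→d3:-→d4:-→d5:-→d6:-→d7:-→d8:-→d9:-→d10:-→d11:-→d12:-→d13:-→d14:-→d15:-→d16:-→d17:-→d18:-→d19:-→d20:H3 -> H3
  + 133.219.144.0/20 (H3) depth=20
  + 0.0.0.0/0 (H2) depth=0
  lookup 87.167.175.143: bits 01 walk d0:H2→d1:-→d2:- -> H2
  lookup 100.247.112.19: bits 01100100111101110111 walk d0:H2→d1:-→d2:-→d3:-→d4:-→d5:-→d6:-→d7:-→d8:-→d9:-→d10:-→d11:-→d12:-→d13:-→d14:-→d15:-→d16:-→d17:-→d18:-→d19:-→d20:H3 -> H3
  lookup 100.247.112.10: bits 01100100111101110111 walk d0:H2→d1:-→d2:-→d3:-→d4:-→d5:-→d6:-→d7:-→d8:-→d9:-→d10:-→d11:-→d12:-→d13:-→d14:-→d15:-→d16:-→d17:-→d18:-→d19:-→d20:H3 -> H3
  lookup 100.247.112.0: bits 01100100111101110111 walk d0:H2→d1:-→d2:-→d3:-→d4:-→d5:-→d6:-→d7:-→d8:-→d9:-→d10:-→d11:-→d12:-→d13:-→d14:-→d15:-→d16:-→d17:-→d18:-→d19:-→d20:H3 -> H3
  lookup 133.34.172.187: bits 10000101 walk d0:H2→d1:-→d2:-→d3:-→d4:-→d5:-→d6:-→d7:-→d8:H3 -> H3
  lookup 133.219.144.11: bits 10000101110110111001000 walk d0:H2→d1:-→d2:-→d3:-→d4:-→d5:-→d6:-→d7:-→d8:H3→d9:-→d10:-→d11:-→d12:-→d13:-→d14:-→d15:-→d16:-→d17:-→d18:-→d19:-→d20:H3→d21:-→d22:-→d23:- -> H3
  + 128.0.0.0/3 (H4) depth=3
  lookup 134.206.33.47: bits 10000110110011100010 walk d0:H2→d1:-→d2:-→d3:H4→d4:-→d5:-→d6:-→d7:-→d8:-→d9:-→d10:-→d11:-→d12:-→d13:-→d14:-→d15:-→d16:-→d17:-→d18:-→d19:-→d20:H4 -> H4
  lookup 134.206.32.0: bits 10000110110011100010 walk d0:H2→d1:-→d2:-→d3:H4→d4:-→d5:-→d6:-→d7:-→d8:-→d9:-→d10:-→d11:-→d12:-→d13:-→d14:-→d15:-→d16:-→d17:-→d18:-→d19:-→d20:H4 -> H4
  lookup 57.167.214.237: bits 0 walk d0:H2→d1:- -> H2
  lookup 133.0.0.19: bits 10000101 walk d0:H2→d1:-→d2:-→d3:H4→d4:-→d5:-→d6:-→d7:-→d8:H3 -> H3
  - 100.247.112.0/20 clear@20
  - 0.0.0.0/0 clear@0
  lookup 133.219.145.181: bits 10000101110110111001000110110101 walk d0:-→d1:-→d2:-→d3:H4→d4:-→d5:-→d6:-→d7:-→d8:H3→d9:-→d10:-→d11:-→d12:-→d13:-→d14:-→d15:-→d16:-→d17:-→d18:-→d19:-→d20:H3→d21:-→d22:-→d23:-→d24:-→d25:-→d26:-→d27:-→d28:-→d29:-→d30:-→d31:-→d32:H4 -> H4
  lookup 240.214.94.137: bits 1 walk d0:-→d1:- -> no-route
  - 133.219.145.181/32 clear@32
  lookup 36.210.16.211: bits 0 walk d0:-→d1:- -> no-route
  + 100.247.0.0/16 (H1) depth=16
  lookup 133.0.0.25: bits 10000101 walk d0:-→d1:-→d2:-→d3:H4→d4:-→d5:-→d6:-→d7:-→d8:H3 -> H3
  lookup 133.219.144.2: bits 10000101110110111001000 walk d0:-→d1:-→d2:-→d3:H4→d4:-→d5:-→d6:-→d7:-→d8:H3→d9:-→d10:-→d11:-→d12:-→d13:-→d14:-→d15:-→d16:-→d17:-→d18:-→d19:-→d20:H3→d21:-→d22:-→d23:- -> H3
  lookup 100.247.12.42: bits 01100100111101110 walk d0:-→d1:-→d2:-→d3:-→d4:-→d5:-→d6:-→d7:-→d8:-→d9:-→d10:-→d11:-→d12:-→d13:-→d14:-→d15:-→d16:H1→d17:- -> H1
  lookup 100.247.144.216: bits 0110010011110111 walk d0:-→d1:-→d2:-→d3:-→d4:-→d5:-→d6:-→d7:-→d8:-→d9:-→d10:-→d11:-→d12:-→d13:-→d14:-→d15:-→d16:H1 -> H1
  + 100.247.116.0/22 (H4) depth=22
  + 0.0.0.0/0 (H4) depth=0
  + 134.206.38.240/28 (H4) depth=28
  - 128.0.0.0/3 clear@3

== LOOKUPS ==
["H3","no-route","H3","H2","H3","H3","H3","H3","H3","H4","H4","H2","H3","H4","no-route","no-route","H3","H3","H1","H1"]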